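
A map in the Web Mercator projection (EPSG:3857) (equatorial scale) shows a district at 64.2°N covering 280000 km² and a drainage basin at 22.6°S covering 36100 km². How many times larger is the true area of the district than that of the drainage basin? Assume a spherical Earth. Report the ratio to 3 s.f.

Mercator's areal exaggeration is sec²φ; hence true area = (apparent area) · cos²φ.
True area of district: 280000 × cos²(64.2°) = 280000 × 0.1894 = 53040 km².
True area of drainage basin: 36100 × cos²(22.6°) = 36100 × 0.8523 = 30770 km².
Ratio = 53040 / 30770 ≈ 1.72.

1.72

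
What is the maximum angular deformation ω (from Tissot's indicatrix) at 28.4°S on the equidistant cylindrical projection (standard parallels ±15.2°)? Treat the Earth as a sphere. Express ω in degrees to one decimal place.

In the equirectangular projection with standard parallel φ₀ = 15.2° (x = Rλ cos φ₀, y = Rφ), meridians are true-scale (h = 1) and the parallel scale is k = cos φ₀ / cos φ.
At 28.4°: h = 1.000, k = 1.097; principal scales a = 1.097, b = 1.000.
sin(ω/2) = (a − b)/(a + b) = 0.09705/2.097 = 0.04628, so ω = 2 arcsin(0.04628) ≈ 5.3°.

5.3°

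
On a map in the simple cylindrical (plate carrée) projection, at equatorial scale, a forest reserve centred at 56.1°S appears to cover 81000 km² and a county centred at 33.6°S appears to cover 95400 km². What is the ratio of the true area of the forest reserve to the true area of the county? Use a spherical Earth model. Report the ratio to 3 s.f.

On the plate carrée, areal scale = h·k = 1 × sec φ, so true area = apparent × cos φ.
True area of forest reserve: 81000 × cos(56.1°) = 81000 × 0.5577 = 45180 km².
True area of county: 95400 × cos(33.6°) = 95400 × 0.8329 = 79460 km².
Ratio = 45180 / 79460 ≈ 0.569.

0.569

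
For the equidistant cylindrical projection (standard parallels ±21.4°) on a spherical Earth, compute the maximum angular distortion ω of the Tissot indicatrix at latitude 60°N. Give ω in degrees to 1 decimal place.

With standard parallel φ₀ = 21.4°, the equirectangular projection gives x = Rλ cos φ₀, y = Rφ, so h = 1 and k = cos 21.4° / cos φ.
At 60°: h = 1.000, k = 1.862; principal scales a = 1.862, b = 1.000.
sin(ω/2) = (a − b)/(a + b) = 0.8621/2.862 = 0.3012, so ω = 2 arcsin(0.3012) ≈ 35.1°.

35.1°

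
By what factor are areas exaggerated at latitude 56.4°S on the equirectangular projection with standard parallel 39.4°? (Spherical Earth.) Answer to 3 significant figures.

1.40

With standard parallel φ₀ = 39.4°, the equirectangular projection gives x = Rλ cos φ₀, y = Rφ, so h = 1 and k = cos 39.4° / cos φ.
Areal scale = h·k = 1 × cos φ₀ / cos φ; at 56.4°, h = 1.000, k = 1.396, so h·k = 1.396.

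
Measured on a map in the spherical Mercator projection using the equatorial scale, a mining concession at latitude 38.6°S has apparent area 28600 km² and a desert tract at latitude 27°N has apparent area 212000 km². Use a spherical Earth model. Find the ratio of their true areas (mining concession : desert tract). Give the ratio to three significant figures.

0.104

Mercator's areal exaggeration is sec²φ; hence true area = (apparent area) · cos²φ.
True area of mining concession: 28600 × cos²(38.6°) = 28600 × 0.6108 = 17470 km².
True area of desert tract: 212000 × cos²(27°) = 212000 × 0.7939 = 168300 km².
Ratio = 17470 / 168300 ≈ 0.104.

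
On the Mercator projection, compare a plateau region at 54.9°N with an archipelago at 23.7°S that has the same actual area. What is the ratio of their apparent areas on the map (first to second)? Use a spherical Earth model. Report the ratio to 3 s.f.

Mercator is conformal with k = sec φ, so areal scale = k² = sec²φ.
At 54.9°: sec²(54.9°) = 1/0.5750² = 3.025.
At 23.7°: sec²(23.7°) = 1/0.9157² = 1.193.
Ratio = 3.025/1.193 = cos²(23.7°)/cos²(54.9°) ≈ 2.54.

2.54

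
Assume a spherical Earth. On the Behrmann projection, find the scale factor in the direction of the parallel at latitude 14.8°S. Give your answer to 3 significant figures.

0.896

Behrmann is a cylindrical equal-area projection with standard parallels at ±30°. Cylindrical equal-area (φ₀ = 30°): h = cos φ / cos 30° along meridians, k = cos 30° / cos φ along parallels; h·k = 1.
k = cos 30° / cos 14.8° = 0.8660/0.9668 = 0.8957.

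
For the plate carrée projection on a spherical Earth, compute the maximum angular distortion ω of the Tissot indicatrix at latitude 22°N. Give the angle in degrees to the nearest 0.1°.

4.3°

For the equirectangular projection with φ₀ = 0 (plate carrée), h = 1 along meridians and k = sec φ along parallels.
At 22°: h = 1.000, k = 1.079; principal scales a = 1.079, b = 1.000.
sin(ω/2) = (a − b)/(a + b) = 0.07853/2.079 = 0.03778, so ω = 2 arcsin(0.03778) ≈ 4.3°.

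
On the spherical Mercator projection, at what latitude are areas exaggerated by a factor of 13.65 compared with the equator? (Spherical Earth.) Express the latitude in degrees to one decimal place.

Mercator areal scale is sec²φ.
sec²φ = 13.65  ⇒  cos²φ = 0.07326  ⇒  cos φ = 0.2707.
φ = arccos(0.2707) ≈ 74.3°.

74.3°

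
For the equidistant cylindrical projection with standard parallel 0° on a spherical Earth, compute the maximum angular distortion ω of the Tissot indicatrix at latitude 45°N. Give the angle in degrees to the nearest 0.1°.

For the equirectangular projection with φ₀ = 0 (plate carrée), h = 1 along meridians and k = sec φ along parallels.
At 45°: h = 1.000, k = 1.414; principal scales a = 1.414, b = 1.000.
sin(ω/2) = (a − b)/(a + b) = 0.4142/2.414 = 0.1716, so ω = 2 arcsin(0.1716) ≈ 19.8°.

19.8°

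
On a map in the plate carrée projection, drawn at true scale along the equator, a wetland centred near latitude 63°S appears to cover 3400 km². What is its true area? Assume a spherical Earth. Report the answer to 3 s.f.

1540 km²

Plate carrée maps x = Rλ, y = Rφ. The meridian scale is h = 1 and the parallel scale is k = 1/cos φ = sec φ.
Areal scale = h·k = 1 × sec φ; at 63°, h = 1.000, k = 2.203, so h·k = 2.203.
True area = apparent / (areal scale) = 3400 / 2.203 ≈ 1540 km².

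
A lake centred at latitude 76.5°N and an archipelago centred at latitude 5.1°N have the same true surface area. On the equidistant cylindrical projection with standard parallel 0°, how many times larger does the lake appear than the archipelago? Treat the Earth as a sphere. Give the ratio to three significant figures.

4.27

Plate carrée maps x = Rλ, y = Rφ. The meridian scale is h = 1 and the parallel scale is k = 1/cos φ = sec φ.
Areal scale at 76.5°: h·k = 1.000 × 4.284 = 4.284.
Areal scale at 5.1°: h·k = 1.000 × 1.004 = 1.004.
Ratio = 4.284/1.004 ≈ 4.27.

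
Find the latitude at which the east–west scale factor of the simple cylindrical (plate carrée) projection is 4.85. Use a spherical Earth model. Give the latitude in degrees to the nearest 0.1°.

Plate carrée: h = 1, k = sec φ along parallels.
sec φ = 4.85  ⇒  cos φ = 0.2062  ⇒  φ ≈ 78.1°.

78.1°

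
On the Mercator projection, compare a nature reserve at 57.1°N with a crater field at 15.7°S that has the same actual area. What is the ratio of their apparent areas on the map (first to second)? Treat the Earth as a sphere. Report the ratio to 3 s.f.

Mercator areal scale is sec²φ.
At 57.1°: sec²(57.1°) = 1/0.5432² = 3.389.
At 15.7°: sec²(15.7°) = 1/0.9627² = 1.079.
Ratio = 3.389/1.079 = cos²(15.7°)/cos²(57.1°) ≈ 3.14.

3.14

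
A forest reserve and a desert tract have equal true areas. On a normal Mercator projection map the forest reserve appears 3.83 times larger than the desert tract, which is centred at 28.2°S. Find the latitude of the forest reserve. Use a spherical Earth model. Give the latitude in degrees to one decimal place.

On Mercator, (apparent₁)/(apparent₂) = sec²φ₁ / sec²φ₂ when true areas are equal.
cos²φ₂ / cos²φ₁ = 3.83  ⇒  cos φ₁ = cos 28.2° / √3.83 = 0.8813/1.957 = 0.4503.
φ₁ = arccos(0.4503) ≈ 63.2°.

63.2°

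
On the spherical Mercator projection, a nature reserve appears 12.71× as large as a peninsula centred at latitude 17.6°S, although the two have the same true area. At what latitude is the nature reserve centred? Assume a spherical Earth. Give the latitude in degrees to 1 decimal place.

74.5°

On Mercator, (apparent₁)/(apparent₂) = sec²φ₁ / sec²φ₂ when true areas are equal.
cos²φ₂ / cos²φ₁ = 12.71  ⇒  cos φ₁ = cos 17.6° / √12.71 = 0.9532/3.565 = 0.2674.
φ₁ = arccos(0.2674) ≈ 74.5°.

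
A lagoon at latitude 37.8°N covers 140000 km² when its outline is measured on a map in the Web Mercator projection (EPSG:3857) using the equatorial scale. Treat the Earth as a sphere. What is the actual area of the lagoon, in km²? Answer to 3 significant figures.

For Mercator, h = k = sec φ (a conformal cylindrical projection has a single point scale, 1/cos φ).
Areal scale = k² = sec²φ = 1/cos²(37.8°) = 1/0.7902² = 1.602.
True area = apparent / (areal scale) = 140000 / 1.602 ≈ 87400 km².

87400 km²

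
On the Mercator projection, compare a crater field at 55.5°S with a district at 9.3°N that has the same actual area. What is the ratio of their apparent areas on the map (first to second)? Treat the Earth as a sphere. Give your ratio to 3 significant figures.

On Mercator, area is exaggerated by sec²φ = 1/cos²φ.
At 55.5°: sec²(55.5°) = 1/0.5664² = 3.117.
At 9.3°: sec²(9.3°) = 1/0.9869² = 1.027.
Ratio = 3.117/1.027 = cos²(9.3°)/cos²(55.5°) ≈ 3.04.

3.04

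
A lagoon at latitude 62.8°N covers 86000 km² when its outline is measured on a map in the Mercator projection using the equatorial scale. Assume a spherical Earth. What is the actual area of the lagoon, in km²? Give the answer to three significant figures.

The Mercator projection is conformal; its linear scale factor is the same in every direction and equals sec φ = 1/cos φ.
Areal scale = k² = sec²φ = 1/cos²(62.8°) = 1/0.4571² = 4.786.
True area = apparent / (areal scale) = 86000 / 4.786 ≈ 18000 km².

18000 km²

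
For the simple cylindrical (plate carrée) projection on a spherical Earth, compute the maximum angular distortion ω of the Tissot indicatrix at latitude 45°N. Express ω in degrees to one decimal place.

In the plate carrée (x = Rλ, y = Rφ), meridians are true-scale (h = 1) and parallels are stretched by k = sec φ.
At 45°: h = 1.000, k = 1.414; principal scales a = 1.414, b = 1.000.
sin(ω/2) = (a − b)/(a + b) = 0.4142/2.414 = 0.1716, so ω = 2 arcsin(0.1716) ≈ 19.8°.

19.8°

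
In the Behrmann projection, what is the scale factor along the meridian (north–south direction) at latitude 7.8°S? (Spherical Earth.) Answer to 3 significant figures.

Behrmann is a cylindrical equal-area projection with standard parallels at ±30°. For cylindrical equal-area with standard parallel φ₀, h = cos φ / cos φ₀ and k = cos φ₀ / cos φ, so h·k = 1.
h = cos 7.8° / cos 30° = 0.9907/0.8660 = 1.144.

1.14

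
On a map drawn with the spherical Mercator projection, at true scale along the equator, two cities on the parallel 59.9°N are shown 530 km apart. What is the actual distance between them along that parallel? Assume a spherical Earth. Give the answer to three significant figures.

The Mercator projection is conformal; its linear scale factor is the same in every direction and equals sec φ = 1/cos φ.
Along the parallel at 59.9°, map distances are exaggerated by k = sec 59.9° = 1.994.
True distance = 530 / 1.994 = 530 × cos 59.9° ≈ 266 km.

266 km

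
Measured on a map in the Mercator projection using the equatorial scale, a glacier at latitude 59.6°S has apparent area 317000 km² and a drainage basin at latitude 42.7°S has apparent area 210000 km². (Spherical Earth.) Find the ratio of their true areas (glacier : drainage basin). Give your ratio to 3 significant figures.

0.716

Since Mercator area scale is 1/cos²φ, the true area equals the apparent area multiplied by cos²φ.
True area of glacier: 317000 × cos²(59.6°) = 317000 × 0.2561 = 81170 km².
True area of drainage basin: 210000 × cos²(42.7°) = 210000 × 0.5401 = 113400 km².
Ratio = 81170 / 113400 ≈ 0.716.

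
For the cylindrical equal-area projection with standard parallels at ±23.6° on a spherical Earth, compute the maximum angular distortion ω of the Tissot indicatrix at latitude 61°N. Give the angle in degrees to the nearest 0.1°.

A cylindrical equal-area projection with standard parallel φ₀ has meridian scale h = cos φ / cos φ₀ and parallel scale k = cos φ₀ / cos φ (so areas are preserved, h·k = 1).
At 61°: h = 0.5291, k = 1.890; principal scales a = 1.890, b = 0.5291.
sin(ω/2) = (a − b)/(a + b) = 1.361/2.419 = 0.5626, so ω = 2 arcsin(0.5626) ≈ 68.5°.

68.5°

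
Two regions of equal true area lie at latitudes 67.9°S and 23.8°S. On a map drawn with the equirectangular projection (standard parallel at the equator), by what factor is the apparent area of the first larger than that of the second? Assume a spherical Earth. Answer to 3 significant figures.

For the equirectangular projection with φ₀ = 0 (plate carrée), h = 1 along meridians and k = sec φ along parallels.
Areal scale at 67.9°: h·k = 1.000 × 2.658 = 2.658.
Areal scale at 23.8°: h·k = 1.000 × 1.093 = 1.093.
Ratio = 2.658/1.093 ≈ 2.43.

2.43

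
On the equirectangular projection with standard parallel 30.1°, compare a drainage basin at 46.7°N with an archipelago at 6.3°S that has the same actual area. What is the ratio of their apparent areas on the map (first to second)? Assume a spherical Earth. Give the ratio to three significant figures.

1.45

The equidistant cylindrical projection with φ₀ = 30.1° has h = 1 (meridians true) and k = cos φ₀ / cos φ along parallels.
Areal scale at 46.7°: h·k = 1.000 × 1.261 = 1.261.
Areal scale at 6.3°: h·k = 1.000 × 0.8704 = 0.8704.
Ratio = 1.261/0.8704 ≈ 1.45.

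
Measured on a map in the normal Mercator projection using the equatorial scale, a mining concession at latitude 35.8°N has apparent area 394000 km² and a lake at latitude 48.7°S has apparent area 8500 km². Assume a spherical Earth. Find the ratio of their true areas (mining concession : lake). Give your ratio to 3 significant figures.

Since Mercator area scale is 1/cos²φ, the true area equals the apparent area multiplied by cos²φ.
True area of mining concession: 394000 × cos²(35.8°) = 394000 × 0.6578 = 259200 km².
True area of lake: 8500 × cos²(48.7°) = 8500 × 0.4356 = 3703 km².
Ratio = 259200 / 3703 ≈ 70.0.

70.0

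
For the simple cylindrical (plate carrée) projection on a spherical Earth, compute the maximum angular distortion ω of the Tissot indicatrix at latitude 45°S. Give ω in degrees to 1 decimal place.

In the plate carrée (x = Rλ, y = Rφ), meridians are true-scale (h = 1) and parallels are stretched by k = sec φ.
At 45°: h = 1.000, k = 1.414; principal scales a = 1.414, b = 1.000.
sin(ω/2) = (a − b)/(a + b) = 0.4142/2.414 = 0.1716, so ω = 2 arcsin(0.1716) ≈ 19.8°.

19.8°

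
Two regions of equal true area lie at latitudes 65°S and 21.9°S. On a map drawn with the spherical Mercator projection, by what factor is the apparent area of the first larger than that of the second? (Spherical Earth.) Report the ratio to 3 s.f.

On Mercator, area is exaggerated by sec²φ = 1/cos²φ.
At 65°: sec²(65°) = 1/0.4226² = 5.599.
At 21.9°: sec²(21.9°) = 1/0.9278² = 1.162.
Ratio = 5.599/1.162 = cos²(21.9°)/cos²(65°) ≈ 4.82.

4.82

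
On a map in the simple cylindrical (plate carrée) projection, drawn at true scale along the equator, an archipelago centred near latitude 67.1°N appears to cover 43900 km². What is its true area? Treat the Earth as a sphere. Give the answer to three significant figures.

17100 km²

For the equirectangular projection with φ₀ = 0 (plate carrée), h = 1 along meridians and k = sec φ along parallels.
Areal scale = h·k = 1 × sec φ; at 67.1°, h = 1.000, k = 2.570, so h·k = 2.570.
True area = apparent / (areal scale) = 43900 / 2.570 ≈ 17100 km².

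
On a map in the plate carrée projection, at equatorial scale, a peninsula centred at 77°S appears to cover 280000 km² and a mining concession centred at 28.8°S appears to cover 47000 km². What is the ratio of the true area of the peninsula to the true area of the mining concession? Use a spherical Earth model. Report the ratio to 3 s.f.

Plate carrée has h = 1 and k = sec φ, giving areal scale sec φ; true area = (apparent area) · cos φ.
True area of peninsula: 280000 × cos(77°) = 280000 × 0.2250 = 62990 km².
True area of mining concession: 47000 × cos(28.8°) = 47000 × 0.8763 = 41190 km².
Ratio = 62990 / 41190 ≈ 1.53.

1.53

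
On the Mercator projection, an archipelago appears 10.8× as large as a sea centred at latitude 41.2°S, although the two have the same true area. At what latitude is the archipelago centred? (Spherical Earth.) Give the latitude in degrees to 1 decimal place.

Mercator areal scale is sec²φ, so apparent-area ratio = sec²φ₁ / sec²φ₂ = cos²φ₂ / cos²φ₁.
cos²φ₂ / cos²φ₁ = 10.8  ⇒  cos φ₁ = cos 41.2° / √10.8 = 0.7524/3.286 = 0.2290.
φ₁ = arccos(0.2290) ≈ 76.8°.

76.8°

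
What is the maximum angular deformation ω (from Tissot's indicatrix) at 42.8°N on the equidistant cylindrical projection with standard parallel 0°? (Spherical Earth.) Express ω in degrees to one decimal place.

Plate carrée maps x = Rλ, y = Rφ. The meridian scale is h = 1 and the parallel scale is k = 1/cos φ = sec φ.
At 42.8°: h = 1.000, k = 1.363; principal scales a = 1.363, b = 1.000.
sin(ω/2) = (a − b)/(a + b) = 0.3629/2.363 = 0.1536, so ω = 2 arcsin(0.1536) ≈ 17.7°.

17.7°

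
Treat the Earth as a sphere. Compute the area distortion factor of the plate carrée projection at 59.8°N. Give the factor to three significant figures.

1.99

In the plate carrée (x = Rλ, y = Rφ), meridians are true-scale (h = 1) and parallels are stretched by k = sec φ.
Areal scale = h·k = 1 × sec φ; at 59.8°, h = 1.000, k = 1.988, so h·k = 1.988.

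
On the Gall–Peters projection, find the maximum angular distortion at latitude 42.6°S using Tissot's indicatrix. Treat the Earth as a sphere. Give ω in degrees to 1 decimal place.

The Gall–Peters projection is cylindrical equal-area with φ₀ = 45°. For cylindrical equal-area with standard parallel φ₀, h = cos φ / cos φ₀ and k = cos φ₀ / cos φ, so h·k = 1.
At 42.6°: h = 1.041, k = 0.9606; principal scales a = 1.041, b = 0.9606.
sin(ω/2) = (a − b)/(a + b) = 0.08038/2.002 = 0.04016, so ω = 2 arcsin(0.04016) ≈ 4.6°.

4.6°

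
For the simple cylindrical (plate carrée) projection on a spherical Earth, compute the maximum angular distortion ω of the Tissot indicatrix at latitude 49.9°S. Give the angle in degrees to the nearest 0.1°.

Plate carrée maps x = Rλ, y = Rφ. The meridian scale is h = 1 and the parallel scale is k = 1/cos φ = sec φ.
At 49.9°: h = 1.000, k = 1.552; principal scales a = 1.552, b = 1.000.
sin(ω/2) = (a − b)/(a + b) = 0.5525/2.552 = 0.2165, so ω = 2 arcsin(0.2165) ≈ 25.0°.

25.0°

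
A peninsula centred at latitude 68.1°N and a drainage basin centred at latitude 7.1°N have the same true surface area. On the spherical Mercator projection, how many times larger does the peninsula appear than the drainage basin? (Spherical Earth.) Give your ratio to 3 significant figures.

Mercator areal scale is sec²φ.
At 68.1°: sec²(68.1°) = 1/0.3730² = 7.188.
At 7.1°: sec²(7.1°) = 1/0.9923² = 1.016.
Ratio = 7.188/1.016 = cos²(7.1°)/cos²(68.1°) ≈ 7.08.

7.08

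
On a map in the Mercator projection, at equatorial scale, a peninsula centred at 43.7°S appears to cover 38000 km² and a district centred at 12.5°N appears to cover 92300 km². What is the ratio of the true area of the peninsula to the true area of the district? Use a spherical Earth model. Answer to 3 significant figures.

0.226

On Mercator the areal scale is sec²φ, so true area = apparent × cos²φ.
True area of peninsula: 38000 × cos²(43.7°) = 38000 × 0.5227 = 19860 km².
True area of district: 92300 × cos²(12.5°) = 92300 × 0.9532 = 87980 km².
Ratio = 19860 / 87980 ≈ 0.226.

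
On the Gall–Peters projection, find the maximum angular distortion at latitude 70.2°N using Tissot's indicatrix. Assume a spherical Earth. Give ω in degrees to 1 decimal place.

77.6°

The Gall–Peters projection is cylindrical equal-area with φ₀ = 45°. A cylindrical equal-area projection with standard parallel φ₀ has meridian scale h = cos φ / cos φ₀ and parallel scale k = cos φ₀ / cos φ (so areas are preserved, h·k = 1).
At 70.2°: h = 0.4790, k = 2.087; principal scales a = 2.087, b = 0.4790.
sin(ω/2) = (a − b)/(a + b) = 1.608/2.567 = 0.6267, so ω = 2 arcsin(0.6267) ≈ 77.6°.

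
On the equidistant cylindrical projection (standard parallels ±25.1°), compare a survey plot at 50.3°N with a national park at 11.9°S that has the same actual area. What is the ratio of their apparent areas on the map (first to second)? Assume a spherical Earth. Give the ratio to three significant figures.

1.53

In the equirectangular projection with standard parallel φ₀ = 25.1° (x = Rλ cos φ₀, y = Rφ), meridians are true-scale (h = 1) and the parallel scale is k = cos φ₀ / cos φ.
Areal scale at 50.3°: h·k = 1.000 × 1.418 = 1.418.
Areal scale at 11.9°: h·k = 1.000 × 0.9255 = 0.9255.
Ratio = 1.418/0.9255 ≈ 1.53.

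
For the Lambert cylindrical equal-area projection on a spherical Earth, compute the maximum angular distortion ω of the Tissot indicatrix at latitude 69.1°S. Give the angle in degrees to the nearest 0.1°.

101.5°

The Lambert cylindrical equal-area projection is the cylindrical equal-area projection with its standard parallel at the equator (φ₀ = 0). Cylindrical equal-area (φ₀ = 0°): h = cos φ / cos 0° along meridians, k = cos 0° / cos φ along parallels; h·k = 1.
At 69.1°: h = 0.3567, k = 2.803; principal scales a = 2.803, b = 0.3567.
sin(ω/2) = (a − b)/(a + b) = 2.446/3.160 = 0.7742, so ω = 2 arcsin(0.7742) ≈ 101.5°.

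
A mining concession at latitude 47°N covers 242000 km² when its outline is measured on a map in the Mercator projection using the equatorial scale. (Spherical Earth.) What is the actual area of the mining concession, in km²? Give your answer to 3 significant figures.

The Mercator projection is conformal; its linear scale factor is the same in every direction and equals sec φ = 1/cos φ.
Areal scale = k² = sec²φ = 1/cos²(47°) = 1/0.6820² = 2.150.
True area = apparent / (areal scale) = 242000 / 2.150 ≈ 113000 km².

113000 km²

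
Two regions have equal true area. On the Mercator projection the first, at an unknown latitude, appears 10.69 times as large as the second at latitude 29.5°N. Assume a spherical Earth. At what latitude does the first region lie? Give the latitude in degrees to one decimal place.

74.6°

For equal true areas on Mercator, apparent areas scale as sec²φ, so the ratio is cos²φ₂ / cos²φ₁.
cos²φ₂ / cos²φ₁ = 10.69  ⇒  cos φ₁ = cos 29.5° / √10.69 = 0.8704/3.270 = 0.2662.
φ₁ = arccos(0.2662) ≈ 74.6°.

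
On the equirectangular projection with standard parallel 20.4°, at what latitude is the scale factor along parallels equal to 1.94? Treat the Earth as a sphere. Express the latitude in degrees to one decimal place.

61.1°

The equidistant cylindrical projection with φ₀ = 20.4° has h = 1 (meridians true) and k = cos φ₀ / cos φ along parallels.
k = cos φ₀ / cos φ = 1.94  ⇒  cos φ = cos 20.4° / 1.94 = 0.4831.
φ = arccos(0.4831) ≈ 61.1°.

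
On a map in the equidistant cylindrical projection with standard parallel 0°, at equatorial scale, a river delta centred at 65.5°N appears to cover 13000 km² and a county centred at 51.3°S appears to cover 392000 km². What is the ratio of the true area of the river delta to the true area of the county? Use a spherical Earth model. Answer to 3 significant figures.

0.0220

Plate carrée has h = 1 and k = sec φ, giving areal scale sec φ; true area = (apparent area) · cos φ.
True area of river delta: 13000 × cos(65.5°) = 13000 × 0.4147 = 5391 km².
True area of county: 392000 × cos(51.3°) = 392000 × 0.6252 = 245100 km².
Ratio = 5391 / 245100 ≈ 0.0220.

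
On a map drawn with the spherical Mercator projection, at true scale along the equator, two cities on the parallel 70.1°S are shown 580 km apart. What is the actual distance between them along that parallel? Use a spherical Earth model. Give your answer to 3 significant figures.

Mercator is conformal, so the point scale is isotropic: h = k = sec φ = 1/cos φ.
Along the parallel at 70.1°, map distances are exaggerated by k = sec 70.1° = 2.938.
True distance = 580 / 2.938 = 580 × cos 70.1° ≈ 197 km.

197 km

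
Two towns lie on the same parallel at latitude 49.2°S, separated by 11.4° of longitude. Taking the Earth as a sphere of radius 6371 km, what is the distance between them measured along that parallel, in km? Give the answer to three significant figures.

828 km

Arc length along a parallel = R cos φ · Δλ (with Δλ in radians).
= 6371 × cos 49.2° × (11.4° × π/180) = 6371 × 0.6534 × 0.1990 ≈ 828 km.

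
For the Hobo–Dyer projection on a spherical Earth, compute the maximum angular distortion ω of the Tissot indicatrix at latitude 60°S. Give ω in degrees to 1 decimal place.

51.1°

Hobo–Dyer is a cylindrical equal-area projection with standard parallels at ±37.5°. A cylindrical equal-area projection with standard parallel φ₀ has meridian scale h = cos φ / cos φ₀ and parallel scale k = cos φ₀ / cos φ (so areas are preserved, h·k = 1).
At 60°: h = 0.6302, k = 1.587; principal scales a = 1.587, b = 0.6302.
sin(ω/2) = (a − b)/(a + b) = 0.9565/2.217 = 0.4314, so ω = 2 arcsin(0.4314) ≈ 51.1°.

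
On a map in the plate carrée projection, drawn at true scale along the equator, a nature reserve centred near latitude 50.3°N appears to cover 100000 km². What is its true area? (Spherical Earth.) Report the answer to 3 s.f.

For the equirectangular projection with φ₀ = 0 (plate carrée), h = 1 along meridians and k = sec φ along parallels.
Areal scale = h·k = 1 × sec φ; at 50.3°, h = 1.000, k = 1.566, so h·k = 1.566.
True area = apparent / (areal scale) = 100000 / 1.566 ≈ 63900 km².

63900 km²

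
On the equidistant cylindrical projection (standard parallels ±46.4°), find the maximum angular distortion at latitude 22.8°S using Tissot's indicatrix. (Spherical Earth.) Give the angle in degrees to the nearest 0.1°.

16.6°

The equidistant cylindrical projection with φ₀ = 46.4° has h = 1 (meridians true) and k = cos φ₀ / cos φ along parallels.
At 22.8°: h = 1.000, k = 0.7481; principal scales a = 1.000, b = 0.7481.
sin(ω/2) = (a − b)/(a + b) = 0.2519/1.748 = 0.1441, so ω = 2 arcsin(0.1441) ≈ 16.6°.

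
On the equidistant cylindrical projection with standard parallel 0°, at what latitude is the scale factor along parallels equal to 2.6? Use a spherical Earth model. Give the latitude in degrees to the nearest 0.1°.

Plate carrée: h = 1, k = sec φ along parallels.
sec φ = 2.6  ⇒  cos φ = 0.3846  ⇒  φ ≈ 67.4°.

67.4°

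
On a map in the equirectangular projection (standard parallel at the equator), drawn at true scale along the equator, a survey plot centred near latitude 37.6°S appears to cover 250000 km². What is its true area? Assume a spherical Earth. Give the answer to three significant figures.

Plate carrée maps x = Rλ, y = Rφ. The meridian scale is h = 1 and the parallel scale is k = 1/cos φ = sec φ.
Areal scale = h·k = 1 × sec φ; at 37.6°, h = 1.000, k = 1.262, so h·k = 1.262.
True area = apparent / (areal scale) = 250000 / 1.262 ≈ 198000 km².

198000 km²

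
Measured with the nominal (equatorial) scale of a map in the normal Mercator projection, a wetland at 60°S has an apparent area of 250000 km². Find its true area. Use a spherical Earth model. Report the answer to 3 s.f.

Mercator is conformal, so the point scale is isotropic: h = k = sec φ = 1/cos φ.
Areal scale = k² = sec²φ = 1/cos²(60°) = 1/0.5000² = 4.000.
True area = apparent / (areal scale) = 250000 / 4.000 ≈ 62500 km².

62500 km²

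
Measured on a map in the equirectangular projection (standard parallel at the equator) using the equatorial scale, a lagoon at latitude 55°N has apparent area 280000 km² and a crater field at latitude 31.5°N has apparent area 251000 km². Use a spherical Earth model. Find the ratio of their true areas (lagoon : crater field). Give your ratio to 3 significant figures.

On the plate carrée, areal scale = h·k = 1 × sec φ, so true area = apparent × cos φ.
True area of lagoon: 280000 × cos(55°) = 280000 × 0.5736 = 160600 km².
True area of crater field: 251000 × cos(31.5°) = 251000 × 0.8526 = 214000 km².
Ratio = 160600 / 214000 ≈ 0.750.

0.750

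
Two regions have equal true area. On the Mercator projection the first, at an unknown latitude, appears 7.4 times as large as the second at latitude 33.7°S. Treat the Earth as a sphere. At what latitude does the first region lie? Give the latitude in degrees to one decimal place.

72.2°

On Mercator, (apparent₁)/(apparent₂) = sec²φ₁ / sec²φ₂ when true areas are equal.
cos²φ₂ / cos²φ₁ = 7.4  ⇒  cos φ₁ = cos 33.7° / √7.4 = 0.8320/2.720 = 0.3058.
φ₁ = arccos(0.3058) ≈ 72.2°.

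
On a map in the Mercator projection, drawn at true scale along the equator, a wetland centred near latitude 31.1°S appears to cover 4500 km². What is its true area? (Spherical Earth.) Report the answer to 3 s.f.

The Mercator projection is conformal; its linear scale factor is the same in every direction and equals sec φ = 1/cos φ.
Areal scale = k² = sec²φ = 1/cos²(31.1°) = 1/0.8563² = 1.364.
True area = apparent / (areal scale) = 4500 / 1.364 ≈ 3300 km².

3300 km²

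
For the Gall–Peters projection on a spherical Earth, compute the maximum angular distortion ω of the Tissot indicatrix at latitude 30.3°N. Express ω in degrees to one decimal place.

22.7°

Gall–Peters is a cylindrical equal-area projection with standard parallels at ±45°. For cylindrical equal-area with standard parallel φ₀, h = cos φ / cos φ₀ and k = cos φ₀ / cos φ, so h·k = 1.
At 30.3°: h = 1.221, k = 0.8190; principal scales a = 1.221, b = 0.8190.
sin(ω/2) = (a − b)/(a + b) = 0.4020/2.040 = 0.1971, so ω = 2 arcsin(0.1971) ≈ 22.7°.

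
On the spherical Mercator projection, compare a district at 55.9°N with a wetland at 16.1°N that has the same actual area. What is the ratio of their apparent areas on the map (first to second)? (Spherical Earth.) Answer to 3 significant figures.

2.94

Mercator is conformal with k = sec φ, so areal scale = k² = sec²φ.
At 55.9°: sec²(55.9°) = 1/0.5606² = 3.182.
At 16.1°: sec²(16.1°) = 1/0.9608² = 1.083.
Ratio = 3.182/1.083 = cos²(16.1°)/cos²(55.9°) ≈ 2.94.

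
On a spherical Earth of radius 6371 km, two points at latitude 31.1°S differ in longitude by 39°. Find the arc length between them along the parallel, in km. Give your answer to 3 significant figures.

3710 km

Arc length along a parallel = R cos φ · Δλ (with Δλ in radians).
= 6371 × cos 31.1° × (39° × π/180) = 6371 × 0.8563 × 0.6807 ≈ 3710 km.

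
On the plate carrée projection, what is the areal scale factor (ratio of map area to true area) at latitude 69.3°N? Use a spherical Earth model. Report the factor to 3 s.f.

For the equirectangular projection with φ₀ = 0 (plate carrée), h = 1 along meridians and k = sec φ along parallels.
Areal scale = h·k = 1 × sec φ; at 69.3°, h = 1.000, k = 2.829, so h·k = 2.829.

2.83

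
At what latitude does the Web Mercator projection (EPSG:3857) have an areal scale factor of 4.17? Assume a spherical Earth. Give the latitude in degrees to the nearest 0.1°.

60.7°

Mercator areal scale is sec²φ.
sec²φ = 4.17  ⇒  cos²φ = 0.2398  ⇒  cos φ = 0.4897.
φ = arccos(0.4897) ≈ 60.7°.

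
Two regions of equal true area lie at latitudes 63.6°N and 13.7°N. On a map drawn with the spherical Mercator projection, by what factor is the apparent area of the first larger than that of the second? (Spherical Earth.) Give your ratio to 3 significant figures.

4.77

Mercator areal scale is sec²φ.
At 63.6°: sec²(63.6°) = 1/0.4446² = 5.058.
At 13.7°: sec²(13.7°) = 1/0.9715² = 1.059.
Ratio = 5.058/1.059 = cos²(13.7°)/cos²(63.6°) ≈ 4.77.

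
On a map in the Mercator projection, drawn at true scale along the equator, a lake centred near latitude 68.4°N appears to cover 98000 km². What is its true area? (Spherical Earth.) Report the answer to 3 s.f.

Mercator is conformal, so the point scale is isotropic: h = k = sec φ = 1/cos φ.
Areal scale = k² = sec²φ = 1/cos²(68.4°) = 1/0.3681² = 7.379.
True area = apparent / (areal scale) = 98000 / 7.379 ≈ 13300 km².

13300 km²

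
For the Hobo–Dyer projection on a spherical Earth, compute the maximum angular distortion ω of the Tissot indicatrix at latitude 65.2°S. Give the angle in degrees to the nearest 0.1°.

The Hobo–Dyer projection is cylindrical equal-area with φ₀ = 37.5°. A cylindrical equal-area projection with standard parallel φ₀ has meridian scale h = cos φ / cos φ₀ and parallel scale k = cos φ₀ / cos φ (so areas are preserved, h·k = 1).
At 65.2°: h = 0.5287, k = 1.891; principal scales a = 1.891, b = 0.5287.
sin(ω/2) = (a − b)/(a + b) = 1.363/2.420 = 0.5631, so ω = 2 arcsin(0.5631) ≈ 68.5°.

68.5°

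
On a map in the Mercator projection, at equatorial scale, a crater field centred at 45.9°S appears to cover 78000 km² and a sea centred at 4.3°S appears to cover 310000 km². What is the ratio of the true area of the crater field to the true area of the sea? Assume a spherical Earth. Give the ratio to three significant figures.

Since Mercator area scale is 1/cos²φ, the true area equals the apparent area multiplied by cos²φ.
True area of crater field: 78000 × cos²(45.9°) = 78000 × 0.4843 = 37770 km².
True area of sea: 310000 × cos²(4.3°) = 310000 × 0.9944 = 308300 km².
Ratio = 37770 / 308300 ≈ 0.123.

0.123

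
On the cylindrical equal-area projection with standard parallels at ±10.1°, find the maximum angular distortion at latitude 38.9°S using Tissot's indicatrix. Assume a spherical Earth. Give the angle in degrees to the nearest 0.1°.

26.7°

For cylindrical equal-area with standard parallel φ₀, h = cos φ / cos φ₀ and k = cos φ₀ / cos φ, so h·k = 1.
At 38.9°: h = 0.7905, k = 1.265; principal scales a = 1.265, b = 0.7905.
sin(ω/2) = (a − b)/(a + b) = 0.4745/2.056 = 0.2309, so ω = 2 arcsin(0.2309) ≈ 26.7°.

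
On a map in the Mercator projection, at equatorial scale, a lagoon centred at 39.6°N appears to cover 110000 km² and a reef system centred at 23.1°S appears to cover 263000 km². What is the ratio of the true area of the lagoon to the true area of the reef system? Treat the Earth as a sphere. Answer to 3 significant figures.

Mercator's areal exaggeration is sec²φ; hence true area = (apparent area) · cos²φ.
True area of lagoon: 110000 × cos²(39.6°) = 110000 × 0.5937 = 65310 km².
True area of reef system: 263000 × cos²(23.1°) = 263000 × 0.8461 = 222500 km².
Ratio = 65310 / 222500 ≈ 0.293.

0.293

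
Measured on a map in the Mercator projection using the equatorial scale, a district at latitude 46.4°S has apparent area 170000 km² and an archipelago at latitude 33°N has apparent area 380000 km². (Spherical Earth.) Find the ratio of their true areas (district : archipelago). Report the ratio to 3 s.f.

On Mercator the areal scale is sec²φ, so true area = apparent × cos²φ.
True area of district: 170000 × cos²(46.4°) = 170000 × 0.4756 = 80850 km².
True area of archipelago: 380000 × cos²(33°) = 380000 × 0.7034 = 267300 km².
Ratio = 80850 / 267300 ≈ 0.302.

0.302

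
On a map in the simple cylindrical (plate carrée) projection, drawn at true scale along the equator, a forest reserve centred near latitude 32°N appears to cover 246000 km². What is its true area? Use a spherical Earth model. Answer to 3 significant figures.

Plate carrée maps x = Rλ, y = Rφ. The meridian scale is h = 1 and the parallel scale is k = 1/cos φ = sec φ.
Areal scale = h·k = 1 × sec φ; at 32°, h = 1.000, k = 1.179, so h·k = 1.179.
True area = apparent / (areal scale) = 246000 / 1.179 ≈ 209000 km².

209000 km²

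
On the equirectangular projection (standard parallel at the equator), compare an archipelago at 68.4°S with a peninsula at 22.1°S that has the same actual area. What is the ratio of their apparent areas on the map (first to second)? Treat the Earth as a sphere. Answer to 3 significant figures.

In the plate carrée (x = Rλ, y = Rφ), meridians are true-scale (h = 1) and parallels are stretched by k = sec φ.
Areal scale at 68.4°: h·k = 1.000 × 2.716 = 2.716.
Areal scale at 22.1°: h·k = 1.000 × 1.079 = 1.079.
Ratio = 2.716/1.079 ≈ 2.52.

2.52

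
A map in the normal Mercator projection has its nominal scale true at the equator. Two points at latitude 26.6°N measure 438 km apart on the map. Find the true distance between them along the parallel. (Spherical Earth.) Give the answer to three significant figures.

Mercator is conformal, so the point scale is isotropic: h = k = sec φ = 1/cos φ.
Along the parallel at 26.6°, map distances are exaggerated by k = sec 26.6° = 1.118.
True distance = 438 / 1.118 = 438 × cos 26.6° ≈ 392 km.

392 km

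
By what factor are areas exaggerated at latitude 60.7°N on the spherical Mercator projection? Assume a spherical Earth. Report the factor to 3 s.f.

For Mercator, h = k = sec φ (a conformal cylindrical projection has a single point scale, 1/cos φ).
Areal scale = k² = sec²φ = 1/cos²(60.7°) = 1/0.4894² = 4.175.

4.18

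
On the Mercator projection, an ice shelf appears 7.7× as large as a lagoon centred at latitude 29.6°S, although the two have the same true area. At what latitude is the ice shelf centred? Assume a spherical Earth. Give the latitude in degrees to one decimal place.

71.7°

For equal true areas on Mercator, apparent areas scale as sec²φ, so the ratio is cos²φ₂ / cos²φ₁.
cos²φ₂ / cos²φ₁ = 7.7  ⇒  cos φ₁ = cos 29.6° / √7.7 = 0.8695/2.775 = 0.3133.
φ₁ = arccos(0.3133) ≈ 71.7°.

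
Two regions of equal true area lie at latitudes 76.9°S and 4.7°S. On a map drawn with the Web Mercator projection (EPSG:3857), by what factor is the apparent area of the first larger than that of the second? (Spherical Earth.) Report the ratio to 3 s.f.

19.3

On Mercator, area is exaggerated by sec²φ = 1/cos²φ.
At 76.9°: sec²(76.9°) = 1/0.2267² = 19.47.
At 4.7°: sec²(4.7°) = 1/0.9966² = 1.007.
Ratio = 19.47/1.007 = cos²(4.7°)/cos²(76.9°) ≈ 19.3.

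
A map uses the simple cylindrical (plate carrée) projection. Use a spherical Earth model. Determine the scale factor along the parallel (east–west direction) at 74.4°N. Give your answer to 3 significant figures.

Plate carrée maps x = Rλ, y = Rφ. The meridian scale is h = 1 and the parallel scale is k = 1/cos φ = sec φ.
k = 1/cos 74.4° = 1/0.2689 = 3.719.

3.72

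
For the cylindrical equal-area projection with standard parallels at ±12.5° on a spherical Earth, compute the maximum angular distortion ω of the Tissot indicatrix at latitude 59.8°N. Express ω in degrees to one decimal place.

For cylindrical equal-area with standard parallel φ₀, h = cos φ / cos φ₀ and k = cos φ₀ / cos φ, so h·k = 1.
At 59.8°: h = 0.5152, k = 1.941; principal scales a = 1.941, b = 0.5152.
sin(ω/2) = (a − b)/(a + b) = 1.426/2.456 = 0.5804, so ω = 2 arcsin(0.5804) ≈ 71.0°.

71.0°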